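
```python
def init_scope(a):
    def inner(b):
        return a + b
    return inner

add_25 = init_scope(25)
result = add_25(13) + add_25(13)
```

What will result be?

Step 1: add_25 captures a = 25.
Step 2: add_25(13) = 25 + 13 = 38, called twice.
Step 3: result = 38 + 38 = 76

The answer is 76.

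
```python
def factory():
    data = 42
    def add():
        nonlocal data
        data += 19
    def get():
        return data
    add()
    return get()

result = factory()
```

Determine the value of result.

Step 1: data = 42. add() modifies it via nonlocal, get() reads it.
Step 2: add() makes data = 42 + 19 = 61.
Step 3: get() returns 61. result = 61

The answer is 61.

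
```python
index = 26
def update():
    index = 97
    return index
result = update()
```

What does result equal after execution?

Step 1: Global index = 26.
Step 2: update() creates local index = 97, shadowing the global.
Step 3: Returns local index = 97. result = 97

The answer is 97.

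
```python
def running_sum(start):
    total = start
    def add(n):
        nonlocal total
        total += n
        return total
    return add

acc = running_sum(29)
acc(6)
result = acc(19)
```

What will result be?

Step 1: running_sum(29) creates closure with total = 29.
Step 2: First acc(6): total = 29 + 6 = 35.
Step 3: Second acc(19): total = 35 + 19 = 54. result = 54

The answer is 54.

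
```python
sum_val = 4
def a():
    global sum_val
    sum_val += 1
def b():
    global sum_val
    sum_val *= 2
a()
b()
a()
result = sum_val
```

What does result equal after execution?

Step 1: sum_val = 4.
Step 2: a(): sum_val = 4 + 1 = 5.
Step 3: b(): sum_val = 5 * 2 = 10.
Step 4: a(): sum_val = 10 + 1 = 11

The answer is 11.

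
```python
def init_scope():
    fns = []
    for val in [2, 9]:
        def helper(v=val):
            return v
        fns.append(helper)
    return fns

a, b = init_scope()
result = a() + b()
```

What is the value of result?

Step 1: Default argument v=val captures val at each iteration.
Step 2: a() returns 2 (captured at first iteration), b() returns 9 (captured at second).
Step 3: result = 2 + 9 = 11

The answer is 11.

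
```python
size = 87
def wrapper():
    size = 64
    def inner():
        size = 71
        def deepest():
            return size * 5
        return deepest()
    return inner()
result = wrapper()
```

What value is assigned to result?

Step 1: deepest() looks up size through LEGB: not local, finds size = 71 in enclosing inner().
Step 2: Returns 71 * 5 = 355.
Step 3: result = 355

The answer is 355.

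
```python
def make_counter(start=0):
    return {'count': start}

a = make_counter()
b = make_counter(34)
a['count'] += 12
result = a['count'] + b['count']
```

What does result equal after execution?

Step 1: make_counter() returns a new dict each call (immutable default 0).
Step 2: a = {'count': 0}, b = {'count': 34}.
Step 3: a['count'] += 12 = 12. result = 12 + 34 = 46

The answer is 46.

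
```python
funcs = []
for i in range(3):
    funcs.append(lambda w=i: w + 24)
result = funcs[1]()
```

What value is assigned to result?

Step 1: Default argument w=i captures i's value at definition time.
Step 2: funcs[1] was defined when i = 1, so w defaults to 1.
Step 3: result = 1 + 24 = 25 (default arg fixes the late binding issue)

The answer is 25.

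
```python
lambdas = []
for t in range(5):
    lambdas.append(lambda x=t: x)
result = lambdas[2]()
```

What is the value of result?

Step 1: Default argument x=t captures t's value at each iteration.
Step 2: lambdas[2] captured x = 2 when t was 2.
Step 3: result = 2

The answer is 2.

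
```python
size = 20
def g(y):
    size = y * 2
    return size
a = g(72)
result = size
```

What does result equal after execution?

Step 1: Global size = 20.
Step 2: g(72) creates local size = 72 * 2 = 144.
Step 3: Global size unchanged because no global keyword. result = 20

The answer is 20.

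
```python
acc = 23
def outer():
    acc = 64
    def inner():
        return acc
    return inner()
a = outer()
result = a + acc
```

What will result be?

Step 1: outer() has local acc = 64. inner() reads from enclosing.
Step 2: outer() returns 64. Global acc = 23 unchanged.
Step 3: result = 64 + 23 = 87

The answer is 87.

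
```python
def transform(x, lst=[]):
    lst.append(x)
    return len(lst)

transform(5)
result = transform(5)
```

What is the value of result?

Step 1: Mutable default list persists between calls.
Step 2: First call: lst = [5], len = 1. Second call: lst = [5, 5], len = 2.
Step 3: result = 2

The answer is 2.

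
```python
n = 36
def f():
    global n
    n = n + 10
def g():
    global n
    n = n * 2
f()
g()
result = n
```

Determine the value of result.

Step 1: n = 36.
Step 2: f() adds 10: n = 36 + 10 = 46.
Step 3: g() doubles: n = 46 * 2 = 92.
Step 4: result = 92

The answer is 92.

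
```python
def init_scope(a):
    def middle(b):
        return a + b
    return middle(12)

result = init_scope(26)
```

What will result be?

Step 1: init_scope(26) passes a = 26.
Step 2: middle(12) has b = 12, reads a = 26 from enclosing.
Step 3: result = 26 + 12 = 38

The answer is 38.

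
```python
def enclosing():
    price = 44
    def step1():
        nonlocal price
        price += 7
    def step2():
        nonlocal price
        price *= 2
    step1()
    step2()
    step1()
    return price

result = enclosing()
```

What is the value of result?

Step 1: price = 44.
Step 2: step1(): price = 44 + 7 = 51.
Step 3: step2(): price = 51 * 2 = 102.
Step 4: step1(): price = 102 + 7 = 109. result = 109

The answer is 109.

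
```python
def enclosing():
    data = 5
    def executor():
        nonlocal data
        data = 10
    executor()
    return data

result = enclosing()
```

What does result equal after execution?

Step 1: enclosing() sets data = 5.
Step 2: executor() uses nonlocal to reassign data = 10.
Step 3: result = 10

The answer is 10.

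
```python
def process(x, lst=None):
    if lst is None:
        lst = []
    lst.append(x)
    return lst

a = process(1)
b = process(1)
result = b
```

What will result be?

Step 1: None default with guard creates a NEW list each call.
Step 2: a = [1] (fresh list). b = [1] (another fresh list).
Step 3: result = [1] (this is the fix for mutable default)

The answer is [1].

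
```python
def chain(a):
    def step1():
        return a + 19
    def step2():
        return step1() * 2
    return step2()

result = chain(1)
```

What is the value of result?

Step 1: chain(1) captures a = 1.
Step 2: step2() calls step1() which returns 1 + 19 = 20.
Step 3: step2() returns 20 * 2 = 40

The answer is 40.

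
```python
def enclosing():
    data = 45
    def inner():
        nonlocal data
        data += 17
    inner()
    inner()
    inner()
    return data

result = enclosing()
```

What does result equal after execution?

Step 1: data starts at 45.
Step 2: inner() is called 3 times, each adding 17.
Step 3: data = 45 + 17 * 3 = 96

The answer is 96.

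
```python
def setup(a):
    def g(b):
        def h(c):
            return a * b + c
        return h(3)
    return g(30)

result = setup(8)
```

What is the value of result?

Step 1: a = 8, b = 30, c = 3.
Step 2: h() computes a * b + c = 8 * 30 + 3 = 243.
Step 3: result = 243

The answer is 243.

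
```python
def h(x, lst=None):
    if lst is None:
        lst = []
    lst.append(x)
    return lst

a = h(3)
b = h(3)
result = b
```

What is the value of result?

Step 1: None default with guard creates a NEW list each call.
Step 2: a = [3] (fresh list). b = [3] (another fresh list).
Step 3: result = [3] (this is the fix for mutable default)

The answer is [3].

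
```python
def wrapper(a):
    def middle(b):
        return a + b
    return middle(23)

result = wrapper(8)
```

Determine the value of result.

Step 1: wrapper(8) passes a = 8.
Step 2: middle(23) has b = 23, reads a = 8 from enclosing.
Step 3: result = 8 + 23 = 31

The answer is 31.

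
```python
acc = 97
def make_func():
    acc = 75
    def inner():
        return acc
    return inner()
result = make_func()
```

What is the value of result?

Step 1: acc = 97 globally, but make_func() defines acc = 75 locally.
Step 2: inner() looks up acc. Not in local scope, so checks enclosing scope (make_func) and finds acc = 75.
Step 3: result = 75

The answer is 75.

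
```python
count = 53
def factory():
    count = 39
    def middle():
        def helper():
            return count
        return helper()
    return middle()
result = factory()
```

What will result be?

Step 1: factory() defines count = 39. middle() and helper() have no local count.
Step 2: helper() checks local (none), enclosing middle() (none), enclosing factory() and finds count = 39.
Step 3: result = 39

The answer is 39.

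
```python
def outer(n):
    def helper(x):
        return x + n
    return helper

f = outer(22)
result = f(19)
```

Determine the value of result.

Step 1: outer(22) creates a closure that captures n = 22.
Step 2: f(19) calls the closure with x = 19, returning 19 + 22 = 41.
Step 3: result = 41

The answer is 41.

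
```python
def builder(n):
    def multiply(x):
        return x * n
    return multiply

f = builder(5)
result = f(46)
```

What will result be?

Step 1: builder(5) returns multiply closure with n = 5.
Step 2: f(46) computes 46 * 5 = 230.
Step 3: result = 230

The answer is 230.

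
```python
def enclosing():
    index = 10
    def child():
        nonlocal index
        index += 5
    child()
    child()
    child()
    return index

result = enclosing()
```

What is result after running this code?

Step 1: index starts at 10.
Step 2: child() is called 3 times, each adding 5.
Step 3: index = 10 + 5 * 3 = 25

The answer is 25.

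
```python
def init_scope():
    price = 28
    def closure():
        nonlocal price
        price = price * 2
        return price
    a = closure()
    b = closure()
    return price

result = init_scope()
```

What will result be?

Step 1: price starts at 28.
Step 2: First closure(): price = 28 * 2 = 56.
Step 3: Second closure(): price = 56 * 2 = 112.
Step 4: result = 112

The answer is 112.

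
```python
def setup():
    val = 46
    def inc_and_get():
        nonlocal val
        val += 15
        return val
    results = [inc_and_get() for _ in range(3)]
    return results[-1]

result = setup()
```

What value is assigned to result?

Step 1: val = 46.
Step 2: Three calls to inc_and_get(), each adding 15.
Step 3: Last value = 46 + 15 * 3 = 91

The answer is 91.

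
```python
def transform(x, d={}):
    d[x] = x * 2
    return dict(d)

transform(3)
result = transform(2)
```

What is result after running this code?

Step 1: Mutable default dict is shared across calls.
Step 2: First call adds 3: 6. Second call adds 2: 4.
Step 3: result = {3: 6, 2: 4}

The answer is {3: 6, 2: 4}.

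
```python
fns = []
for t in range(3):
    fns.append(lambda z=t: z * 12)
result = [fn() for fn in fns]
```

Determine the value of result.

Step 1: Default arg z=t captures t at each iteration.
Step 2: fns[k] has z defaulting to k, returns k * 12.
Step 3: result = [0, 12, 24]

The answer is [0, 12, 24].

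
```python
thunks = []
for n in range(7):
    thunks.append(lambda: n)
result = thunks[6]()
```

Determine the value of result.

Step 1: The loop creates 7 lambdas, all referencing the same variable n.
Step 2: After the loop, n = 6 (final value).
Step 3: thunks[6]() looks up n at call time and finds 6. This is the late binding gotcha. result = 6

The answer is 6.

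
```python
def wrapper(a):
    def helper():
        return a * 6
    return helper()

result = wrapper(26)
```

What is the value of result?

Step 1: wrapper(26) binds parameter a = 26.
Step 2: helper() accesses a = 26 from enclosing scope.
Step 3: result = 26 * 6 = 156

The answer is 156.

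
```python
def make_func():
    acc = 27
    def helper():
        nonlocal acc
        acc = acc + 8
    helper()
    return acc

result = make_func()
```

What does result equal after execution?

Step 1: make_func() sets acc = 27.
Step 2: helper() uses nonlocal to modify acc in make_func's scope: acc = 27 + 8 = 35.
Step 3: make_func() returns the modified acc = 35

The answer is 35.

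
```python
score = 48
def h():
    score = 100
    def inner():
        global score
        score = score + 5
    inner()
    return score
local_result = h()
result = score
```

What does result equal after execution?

Step 1: Global score = 48. h() creates local score = 100.
Step 2: inner() declares global score and adds 5: global score = 48 + 5 = 53.
Step 3: h() returns its local score = 100 (unaffected by inner).
Step 4: result = global score = 53

The answer is 53.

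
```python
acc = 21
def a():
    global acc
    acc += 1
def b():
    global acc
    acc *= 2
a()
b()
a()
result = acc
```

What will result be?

Step 1: acc = 21.
Step 2: a(): acc = 21 + 1 = 22.
Step 3: b(): acc = 22 * 2 = 44.
Step 4: a(): acc = 44 + 1 = 45

The answer is 45.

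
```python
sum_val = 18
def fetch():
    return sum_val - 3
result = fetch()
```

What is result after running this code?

Step 1: sum_val = 18 is defined globally.
Step 2: fetch() looks up sum_val from global scope = 18, then computes 18 - 3 = 15.
Step 3: result = 15

The answer is 15.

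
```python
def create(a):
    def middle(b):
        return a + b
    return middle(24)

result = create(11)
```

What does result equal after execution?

Step 1: create(11) passes a = 11.
Step 2: middle(24) has b = 24, reads a = 11 from enclosing.
Step 3: result = 11 + 24 = 35

The answer is 35.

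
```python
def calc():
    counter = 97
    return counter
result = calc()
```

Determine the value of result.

Step 1: calc() defines counter = 97 in its local scope.
Step 2: return counter finds the local variable counter = 97.
Step 3: result = 97

The answer is 97.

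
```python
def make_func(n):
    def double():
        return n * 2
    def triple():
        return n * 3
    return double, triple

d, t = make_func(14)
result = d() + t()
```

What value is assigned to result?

Step 1: Both closures capture the same n = 14.
Step 2: d() = 14 * 2 = 28, t() = 14 * 3 = 42.
Step 3: result = 28 + 42 = 70

The answer is 70.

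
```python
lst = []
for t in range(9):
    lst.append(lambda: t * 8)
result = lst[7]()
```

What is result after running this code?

Step 1: All lambdas reference the same variable t (late binding).
Step 2: After the loop, t = 8. Every lambda returns t * 8.
Step 3: lst[7]() = 8 * 8 = 64

The answer is 64.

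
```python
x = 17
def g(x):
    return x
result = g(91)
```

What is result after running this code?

Step 1: Global x = 17.
Step 2: g(91) takes parameter x = 91, which shadows the global.
Step 3: result = 91

The answer is 91.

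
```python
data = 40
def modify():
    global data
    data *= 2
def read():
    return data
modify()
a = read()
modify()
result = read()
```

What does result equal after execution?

Step 1: data = 40.
Step 2: First modify(): data = 40 * 2 = 80.
Step 3: Second modify(): data = 80 * 2 = 160.
Step 4: read() returns 160

The answer is 160.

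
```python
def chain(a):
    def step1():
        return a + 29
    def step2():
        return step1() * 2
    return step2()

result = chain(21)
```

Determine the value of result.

Step 1: chain(21) captures a = 21.
Step 2: step2() calls step1() which returns 21 + 29 = 50.
Step 3: step2() returns 50 * 2 = 100

The answer is 100.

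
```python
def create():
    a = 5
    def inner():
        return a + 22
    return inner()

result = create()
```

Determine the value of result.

Step 1: create() defines a = 5.
Step 2: inner() reads a = 5 from enclosing scope, returns 5 + 22 = 27.
Step 3: result = 27

The answer is 27.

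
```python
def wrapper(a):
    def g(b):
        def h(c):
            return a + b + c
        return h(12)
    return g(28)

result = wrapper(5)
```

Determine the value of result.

Step 1: a = 5, b = 28, c = 12 across three nested scopes.
Step 2: h() accesses all three via LEGB rule.
Step 3: result = 5 + 28 + 12 = 45

The answer is 45.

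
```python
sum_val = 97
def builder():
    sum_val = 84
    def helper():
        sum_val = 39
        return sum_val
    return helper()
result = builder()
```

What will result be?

Step 1: Three scopes define sum_val: global (97), builder (84), helper (39).
Step 2: helper() has its own local sum_val = 39, which shadows both enclosing and global.
Step 3: result = 39 (local wins in LEGB)

The answer is 39.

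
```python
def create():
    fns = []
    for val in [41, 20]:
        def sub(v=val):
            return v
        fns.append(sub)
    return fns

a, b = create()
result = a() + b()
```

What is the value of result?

Step 1: Default argument v=val captures val at each iteration.
Step 2: a() returns 41 (captured at first iteration), b() returns 20 (captured at second).
Step 3: result = 41 + 20 = 61

The answer is 61.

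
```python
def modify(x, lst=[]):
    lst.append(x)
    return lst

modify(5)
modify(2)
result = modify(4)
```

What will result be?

Step 1: Mutable default argument gotcha! The list [] is created once.
Step 2: Each call appends to the SAME list: [5], [5, 2], [5, 2, 4].
Step 3: result = [5, 2, 4]

The answer is [5, 2, 4].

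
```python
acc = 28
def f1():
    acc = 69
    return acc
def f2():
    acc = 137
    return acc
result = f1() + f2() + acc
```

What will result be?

Step 1: Each function shadows global acc with its own local.
Step 2: f1() returns 69, f2() returns 137.
Step 3: Global acc = 28 is unchanged. result = 69 + 137 + 28 = 234

The answer is 234.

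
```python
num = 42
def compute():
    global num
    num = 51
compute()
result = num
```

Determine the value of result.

Step 1: num = 42 globally.
Step 2: compute() declares global num and sets it to 51.
Step 3: After compute(), global num = 51. result = 51

The answer is 51.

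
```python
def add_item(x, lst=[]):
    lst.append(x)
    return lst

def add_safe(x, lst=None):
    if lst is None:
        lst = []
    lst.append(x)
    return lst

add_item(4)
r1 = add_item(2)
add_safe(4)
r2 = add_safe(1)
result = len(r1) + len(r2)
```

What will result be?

Step 1: add_item shares mutable default: after 2 calls, lst = [4, 2], len = 2.
Step 2: add_safe creates fresh list each time: r2 = [1], len = 1.
Step 3: result = 2 + 1 = 3

The answer is 3.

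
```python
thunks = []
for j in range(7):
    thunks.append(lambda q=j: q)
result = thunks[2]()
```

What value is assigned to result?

Step 1: Default argument q=j captures j's value at each iteration.
Step 2: thunks[2] captured q = 2 when j was 2.
Step 3: result = 2

The answer is 2.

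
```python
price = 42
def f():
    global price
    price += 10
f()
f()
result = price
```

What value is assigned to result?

Step 1: price = 42.
Step 2: First f(): price = 42 + 10 = 52.
Step 3: Second f(): price = 52 + 10 = 62. result = 62

The answer is 62.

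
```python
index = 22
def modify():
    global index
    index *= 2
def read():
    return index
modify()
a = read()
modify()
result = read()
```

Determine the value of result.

Step 1: index = 22.
Step 2: First modify(): index = 22 * 2 = 44.
Step 3: Second modify(): index = 44 * 2 = 88.
Step 4: read() returns 88

The answer is 88.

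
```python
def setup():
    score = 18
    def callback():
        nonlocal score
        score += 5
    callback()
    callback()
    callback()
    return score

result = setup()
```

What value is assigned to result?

Step 1: score starts at 18.
Step 2: callback() is called 3 times, each adding 5.
Step 3: score = 18 + 5 * 3 = 33

The answer is 33.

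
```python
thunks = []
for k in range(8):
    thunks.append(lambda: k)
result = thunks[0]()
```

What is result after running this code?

Step 1: The loop creates 8 lambdas, all referencing the same variable k.
Step 2: After the loop, k = 7 (final value).
Step 3: thunks[0]() looks up k at call time and finds 7. This is the late binding gotcha. result = 7

The answer is 7.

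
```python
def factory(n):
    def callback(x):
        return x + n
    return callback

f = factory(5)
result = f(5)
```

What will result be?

Step 1: factory(5) creates a closure that captures n = 5.
Step 2: f(5) calls the closure with x = 5, returning 5 + 5 = 10.
Step 3: result = 10

The answer is 10.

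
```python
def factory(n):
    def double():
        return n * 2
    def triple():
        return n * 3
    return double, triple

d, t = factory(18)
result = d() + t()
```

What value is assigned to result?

Step 1: Both closures capture the same n = 18.
Step 2: d() = 18 * 2 = 36, t() = 18 * 3 = 54.
Step 3: result = 36 + 54 = 90

The answer is 90.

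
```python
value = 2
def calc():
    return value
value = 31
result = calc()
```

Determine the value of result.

Step 1: value is first set to 2, then reassigned to 31.
Step 2: calc() is called after the reassignment, so it looks up the current global value = 31.
Step 3: result = 31

The answer is 31.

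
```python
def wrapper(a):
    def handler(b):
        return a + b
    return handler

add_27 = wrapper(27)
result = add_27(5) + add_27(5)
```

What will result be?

Step 1: add_27 captures a = 27.
Step 2: add_27(5) = 27 + 5 = 32, called twice.
Step 3: result = 32 + 32 = 64

The answer is 64.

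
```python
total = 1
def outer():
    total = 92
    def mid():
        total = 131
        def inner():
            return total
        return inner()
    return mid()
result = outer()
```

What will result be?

Step 1: Three levels of shadowing: global 1, outer 92, mid 131.
Step 2: inner() finds total = 131 in enclosing mid() scope.
Step 3: result = 131

The answer is 131.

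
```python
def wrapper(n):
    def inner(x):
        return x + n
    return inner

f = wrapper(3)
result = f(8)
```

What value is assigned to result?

Step 1: wrapper(3) creates a closure that captures n = 3.
Step 2: f(8) calls the closure with x = 8, returning 8 + 3 = 11.
Step 3: result = 11

The answer is 11.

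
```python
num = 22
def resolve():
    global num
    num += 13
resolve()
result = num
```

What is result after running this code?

Step 1: num = 22 globally.
Step 2: resolve() modifies global num: num += 13 = 35.
Step 3: result = 35

The answer is 35.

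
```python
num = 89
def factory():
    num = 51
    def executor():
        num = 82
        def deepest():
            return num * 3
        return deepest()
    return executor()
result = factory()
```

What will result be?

Step 1: deepest() looks up num through LEGB: not local, finds num = 82 in enclosing executor().
Step 2: Returns 82 * 3 = 246.
Step 3: result = 246

The answer is 246.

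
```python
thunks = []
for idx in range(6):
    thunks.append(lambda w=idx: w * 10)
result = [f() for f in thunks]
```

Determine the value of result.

Step 1: Default arg w=idx captures idx at each iteration.
Step 2: thunks[k] has w defaulting to k, returns k * 10.
Step 3: result = [0, 10, 20, 30, 40, 50]

The answer is [0, 10, 20, 30, 40, 50].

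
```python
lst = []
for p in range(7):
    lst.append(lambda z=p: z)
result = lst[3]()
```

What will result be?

Step 1: Default argument z=p captures p's value at each iteration.
Step 2: lst[3] captured z = 3 when p was 3.
Step 3: result = 3

The answer is 3.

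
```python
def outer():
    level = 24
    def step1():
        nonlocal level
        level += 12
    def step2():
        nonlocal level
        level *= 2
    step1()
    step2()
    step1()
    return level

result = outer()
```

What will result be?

Step 1: level = 24.
Step 2: step1(): level = 24 + 12 = 36.
Step 3: step2(): level = 36 * 2 = 72.
Step 4: step1(): level = 72 + 12 = 84. result = 84

The answer is 84.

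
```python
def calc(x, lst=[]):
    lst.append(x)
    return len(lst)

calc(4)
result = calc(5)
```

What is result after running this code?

Step 1: Mutable default list persists between calls.
Step 2: First call: lst = [4], len = 1. Second call: lst = [4, 5], len = 2.
Step 3: result = 2

The answer is 2.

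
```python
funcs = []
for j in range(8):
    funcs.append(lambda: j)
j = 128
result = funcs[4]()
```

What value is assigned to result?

Step 1: Lambdas capture the variable j by reference, not by value.
Step 2: After the loop, j is reassigned to 128.
Step 3: funcs[4]() looks up the current j = 128. result = 128

The answer is 128.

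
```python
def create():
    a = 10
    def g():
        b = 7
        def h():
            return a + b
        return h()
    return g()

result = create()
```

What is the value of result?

Step 1: create() defines a = 10. g() defines b = 7.
Step 2: h() accesses both from enclosing scopes: a = 10, b = 7.
Step 3: result = 10 + 7 = 17

The answer is 17.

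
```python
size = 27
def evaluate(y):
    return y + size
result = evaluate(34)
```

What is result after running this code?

Step 1: size = 27 is defined globally.
Step 2: evaluate(34) uses parameter y = 34 and looks up size from global scope = 27.
Step 3: result = 34 + 27 = 61

The answer is 61.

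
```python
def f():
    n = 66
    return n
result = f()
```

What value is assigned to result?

Step 1: f() defines n = 66 in its local scope.
Step 2: return n finds the local variable n = 66.
Step 3: result = 66

The answer is 66.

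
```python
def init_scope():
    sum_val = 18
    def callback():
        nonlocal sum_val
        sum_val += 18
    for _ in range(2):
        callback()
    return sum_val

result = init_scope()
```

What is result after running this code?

Step 1: sum_val = 18.
Step 2: callback() is called 2 times in a loop, each adding 18 via nonlocal.
Step 3: sum_val = 18 + 18 * 2 = 54

The answer is 54.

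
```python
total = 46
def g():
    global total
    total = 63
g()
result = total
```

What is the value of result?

Step 1: total = 46 globally.
Step 2: g() declares global total and sets it to 63.
Step 3: After g(), global total = 63. result = 63

The answer is 63.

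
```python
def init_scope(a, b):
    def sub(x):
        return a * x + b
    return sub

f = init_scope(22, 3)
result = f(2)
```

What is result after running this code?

Step 1: init_scope(22, 3) captures a = 22, b = 3.
Step 2: f(2) computes 22 * 2 + 3 = 47.
Step 3: result = 47

The answer is 47.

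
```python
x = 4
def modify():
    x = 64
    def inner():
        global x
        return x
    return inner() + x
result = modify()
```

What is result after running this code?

Step 1: Global x = 4. modify() shadows with local x = 64.
Step 2: inner() uses global keyword, so inner() returns global x = 4.
Step 3: modify() returns 4 + 64 = 68

The answer is 68.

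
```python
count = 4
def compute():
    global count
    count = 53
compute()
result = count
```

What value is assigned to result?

Step 1: count = 4 globally.
Step 2: compute() declares global count and sets it to 53.
Step 3: After compute(), global count = 53. result = 53

The answer is 53.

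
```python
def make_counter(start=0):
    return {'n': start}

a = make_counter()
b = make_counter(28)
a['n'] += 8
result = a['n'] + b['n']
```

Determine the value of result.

Step 1: make_counter() returns a new dict each call (immutable default 0).
Step 2: a = {'n': 0}, b = {'n': 28}.
Step 3: a['n'] += 8 = 8. result = 8 + 28 = 36

The answer is 36.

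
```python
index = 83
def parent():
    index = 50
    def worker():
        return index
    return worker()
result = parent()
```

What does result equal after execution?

Step 1: index = 83 globally, but parent() defines index = 50 locally.
Step 2: worker() looks up index. Not in local scope, so checks enclosing scope (parent) and finds index = 50.
Step 3: result = 50

The answer is 50.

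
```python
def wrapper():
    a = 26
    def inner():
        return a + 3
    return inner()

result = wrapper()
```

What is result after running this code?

Step 1: wrapper() defines a = 26.
Step 2: inner() reads a = 26 from enclosing scope, returns 26 + 3 = 29.
Step 3: result = 29

The answer is 29.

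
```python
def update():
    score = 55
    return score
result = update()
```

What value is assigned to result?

Step 1: update() defines score = 55 in its local scope.
Step 2: return score finds the local variable score = 55.
Step 3: result = 55

The answer is 55.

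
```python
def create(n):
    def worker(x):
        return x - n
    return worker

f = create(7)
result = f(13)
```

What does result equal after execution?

Step 1: create(7) creates a closure capturing n = 7.
Step 2: f(13) computes 13 - 7 = 6.
Step 3: result = 6

The answer is 6.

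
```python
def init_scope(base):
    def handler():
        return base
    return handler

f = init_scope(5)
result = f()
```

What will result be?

Step 1: init_scope(5) creates closure capturing base = 5.
Step 2: f() returns the captured base = 5.
Step 3: result = 5

The answer is 5.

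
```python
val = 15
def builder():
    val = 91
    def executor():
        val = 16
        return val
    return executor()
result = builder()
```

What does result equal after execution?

Step 1: Three scopes define val: global (15), builder (91), executor (16).
Step 2: executor() has its own local val = 16, which shadows both enclosing and global.
Step 3: result = 16 (local wins in LEGB)

The answer is 16.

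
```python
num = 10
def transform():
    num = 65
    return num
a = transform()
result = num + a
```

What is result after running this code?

Step 1: Global num = 10. transform() returns local num = 65.
Step 2: a = 65. Global num still = 10.
Step 3: result = 10 + 65 = 75

The answer is 75.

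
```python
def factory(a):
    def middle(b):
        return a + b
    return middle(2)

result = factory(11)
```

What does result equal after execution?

Step 1: factory(11) passes a = 11.
Step 2: middle(2) has b = 2, reads a = 11 from enclosing.
Step 3: result = 11 + 2 = 13

The answer is 13.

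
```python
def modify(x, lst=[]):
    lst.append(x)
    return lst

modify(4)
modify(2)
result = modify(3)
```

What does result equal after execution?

Step 1: Mutable default argument gotcha! The list [] is created once.
Step 2: Each call appends to the SAME list: [4], [4, 2], [4, 2, 3].
Step 3: result = [4, 2, 3]

The answer is [4, 2, 3].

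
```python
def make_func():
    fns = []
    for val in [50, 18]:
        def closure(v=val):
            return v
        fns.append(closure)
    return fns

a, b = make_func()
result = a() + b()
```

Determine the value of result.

Step 1: Default argument v=val captures val at each iteration.
Step 2: a() returns 50 (captured at first iteration), b() returns 18 (captured at second).
Step 3: result = 50 + 18 = 68

The answer is 68.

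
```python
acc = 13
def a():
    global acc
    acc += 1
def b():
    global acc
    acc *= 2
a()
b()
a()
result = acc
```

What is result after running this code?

Step 1: acc = 13.
Step 2: a(): acc = 13 + 1 = 14.
Step 3: b(): acc = 14 * 2 = 28.
Step 4: a(): acc = 28 + 1 = 29

The answer is 29.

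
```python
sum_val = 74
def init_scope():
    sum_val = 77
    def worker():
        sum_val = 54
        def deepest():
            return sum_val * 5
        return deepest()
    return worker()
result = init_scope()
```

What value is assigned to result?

Step 1: deepest() looks up sum_val through LEGB: not local, finds sum_val = 54 in enclosing worker().
Step 2: Returns 54 * 5 = 270.
Step 3: result = 270

The answer is 270.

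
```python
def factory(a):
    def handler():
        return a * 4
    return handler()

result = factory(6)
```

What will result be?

Step 1: factory(6) binds parameter a = 6.
Step 2: handler() accesses a = 6 from enclosing scope.
Step 3: result = 6 * 4 = 24

The answer is 24.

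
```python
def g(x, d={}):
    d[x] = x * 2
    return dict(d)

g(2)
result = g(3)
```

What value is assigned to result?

Step 1: Mutable default dict is shared across calls.
Step 2: First call adds 2: 4. Second call adds 3: 6.
Step 3: result = {2: 4, 3: 6}

The answer is {2: 4, 3: 6}.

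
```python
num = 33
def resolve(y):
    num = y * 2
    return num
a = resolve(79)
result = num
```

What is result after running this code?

Step 1: Global num = 33.
Step 2: resolve(79) creates local num = 79 * 2 = 158.
Step 3: Global num unchanged because no global keyword. result = 33

The answer is 33.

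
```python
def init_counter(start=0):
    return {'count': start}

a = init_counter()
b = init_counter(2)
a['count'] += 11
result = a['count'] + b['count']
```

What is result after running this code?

Step 1: init_counter() returns a new dict each call (immutable default 0).
Step 2: a = {'count': 0}, b = {'count': 2}.
Step 3: a['count'] += 11 = 11. result = 11 + 2 = 13

The answer is 13.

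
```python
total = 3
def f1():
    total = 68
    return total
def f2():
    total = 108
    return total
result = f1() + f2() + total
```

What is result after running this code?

Step 1: Each function shadows global total with its own local.
Step 2: f1() returns 68, f2() returns 108.
Step 3: Global total = 3 is unchanged. result = 68 + 108 + 3 = 179

The answer is 179.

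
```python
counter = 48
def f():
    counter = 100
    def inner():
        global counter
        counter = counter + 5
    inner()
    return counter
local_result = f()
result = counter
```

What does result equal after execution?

Step 1: Global counter = 48. f() creates local counter = 100.
Step 2: inner() declares global counter and adds 5: global counter = 48 + 5 = 53.
Step 3: f() returns its local counter = 100 (unaffected by inner).
Step 4: result = global counter = 53

The answer is 53.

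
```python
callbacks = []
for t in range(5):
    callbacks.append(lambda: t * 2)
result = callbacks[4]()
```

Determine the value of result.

Step 1: All lambdas reference the same variable t (late binding).
Step 2: After the loop, t = 4. Every lambda returns t * 2.
Step 3: callbacks[4]() = 4 * 2 = 8

The answer is 8.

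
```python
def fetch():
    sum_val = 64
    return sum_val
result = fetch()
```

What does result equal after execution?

Step 1: fetch() defines sum_val = 64 in its local scope.
Step 2: return sum_val finds the local variable sum_val = 64.
Step 3: result = 64

The answer is 64.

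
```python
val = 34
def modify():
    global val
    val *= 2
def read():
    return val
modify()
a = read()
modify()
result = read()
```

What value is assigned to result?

Step 1: val = 34.
Step 2: First modify(): val = 34 * 2 = 68.
Step 3: Second modify(): val = 68 * 2 = 136.
Step 4: read() returns 136

The answer is 136.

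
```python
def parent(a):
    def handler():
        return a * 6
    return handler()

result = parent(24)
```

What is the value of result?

Step 1: parent(24) binds parameter a = 24.
Step 2: handler() accesses a = 24 from enclosing scope.
Step 3: result = 24 * 6 = 144

The answer is 144.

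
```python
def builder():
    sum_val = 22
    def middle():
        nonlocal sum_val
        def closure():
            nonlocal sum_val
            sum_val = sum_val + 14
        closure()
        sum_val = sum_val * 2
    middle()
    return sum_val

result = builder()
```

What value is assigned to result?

Step 1: sum_val = 22.
Step 2: closure() adds 14: sum_val = 22 + 14 = 36.
Step 3: middle() doubles: sum_val = 36 * 2 = 72.
Step 4: result = 72

The answer is 72.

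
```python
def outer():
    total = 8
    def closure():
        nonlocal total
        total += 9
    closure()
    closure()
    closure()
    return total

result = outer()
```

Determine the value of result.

Step 1: total starts at 8.
Step 2: closure() is called 3 times, each adding 9.
Step 3: total = 8 + 9 * 3 = 35

The answer is 35.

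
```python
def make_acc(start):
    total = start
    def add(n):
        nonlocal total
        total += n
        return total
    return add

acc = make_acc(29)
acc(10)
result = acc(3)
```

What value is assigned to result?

Step 1: make_acc(29) creates closure with total = 29.
Step 2: First acc(10): total = 29 + 10 = 39.
Step 3: Second acc(3): total = 39 + 3 = 42. result = 42

The answer is 42.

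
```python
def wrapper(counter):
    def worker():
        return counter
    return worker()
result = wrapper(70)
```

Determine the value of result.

Step 1: wrapper(70) binds parameter counter = 70.
Step 2: worker() looks up counter in enclosing scope and finds the parameter counter = 70.
Step 3: result = 70

The answer is 70.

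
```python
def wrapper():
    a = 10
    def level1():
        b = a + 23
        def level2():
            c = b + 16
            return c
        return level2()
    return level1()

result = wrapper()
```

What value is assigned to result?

Step 1: a = 10. b = a + 23 = 33.
Step 2: c = b + 16 = 33 + 16 = 49.
Step 3: result = 49

The answer is 49.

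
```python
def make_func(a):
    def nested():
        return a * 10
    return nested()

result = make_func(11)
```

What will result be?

Step 1: make_func(11) binds parameter a = 11.
Step 2: nested() accesses a = 11 from enclosing scope.
Step 3: result = 11 * 10 = 110

The answer is 110.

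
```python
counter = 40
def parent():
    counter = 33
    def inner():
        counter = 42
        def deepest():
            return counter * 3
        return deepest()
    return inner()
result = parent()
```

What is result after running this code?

Step 1: deepest() looks up counter through LEGB: not local, finds counter = 42 in enclosing inner().
Step 2: Returns 42 * 3 = 126.
Step 3: result = 126

The answer is 126.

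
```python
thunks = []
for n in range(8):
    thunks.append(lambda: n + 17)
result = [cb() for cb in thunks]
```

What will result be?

Step 1: All lambdas capture n by reference. After the loop, n = 7.
Step 2: Each call returns 7 + 17 = 24.
Step 3: result = [24, 24, 24, 24, 24, 24, 24, 24]

The answer is [24, 24, 24, 24, 24, 24, 24, 24].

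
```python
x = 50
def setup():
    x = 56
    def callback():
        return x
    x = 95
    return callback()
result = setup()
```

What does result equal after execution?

Step 1: setup() sets x = 56, then later x = 95.
Step 2: callback() is called after x is reassigned to 95. Closures capture variables by reference, not by value.
Step 3: result = 95

The answer is 95.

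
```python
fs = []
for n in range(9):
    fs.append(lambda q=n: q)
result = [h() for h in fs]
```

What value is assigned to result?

Step 1: Default arg q=n captures n at each iteration.
Step 2: Each lambda has its own default: 0, 1, ..., 8.
Step 3: result = [0, 1, 2, 3, 4, 5, 6, 7, 8]

The answer is [0, 1, 2, 3, 4, 5, 6, 7, 8].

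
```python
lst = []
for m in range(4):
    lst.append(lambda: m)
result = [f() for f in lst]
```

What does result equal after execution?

Step 1: All 4 lambdas share the same variable m.
Step 2: After the loop, m = 3.
Step 3: Each call returns 3. result = [3, 3, 3, 3]

The answer is [3, 3, 3, 3].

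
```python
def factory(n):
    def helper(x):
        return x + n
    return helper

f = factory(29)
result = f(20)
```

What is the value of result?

Step 1: factory(29) creates a closure that captures n = 29.
Step 2: f(20) calls the closure with x = 20, returning 20 + 29 = 49.
Step 3: result = 49

The answer is 49.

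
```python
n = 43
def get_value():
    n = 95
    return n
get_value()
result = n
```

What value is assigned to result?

Step 1: n = 43 globally.
Step 2: get_value() creates a LOCAL n = 95 (no global keyword!).
Step 3: The global n is unchanged. result = 43

The answer is 43.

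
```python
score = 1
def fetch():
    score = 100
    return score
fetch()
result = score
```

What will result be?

Step 1: Global score = 1.
Step 2: fetch() creates local score = 100 (shadow, not modification).
Step 3: After fetch() returns, global score is unchanged. result = 1

The answer is 1.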